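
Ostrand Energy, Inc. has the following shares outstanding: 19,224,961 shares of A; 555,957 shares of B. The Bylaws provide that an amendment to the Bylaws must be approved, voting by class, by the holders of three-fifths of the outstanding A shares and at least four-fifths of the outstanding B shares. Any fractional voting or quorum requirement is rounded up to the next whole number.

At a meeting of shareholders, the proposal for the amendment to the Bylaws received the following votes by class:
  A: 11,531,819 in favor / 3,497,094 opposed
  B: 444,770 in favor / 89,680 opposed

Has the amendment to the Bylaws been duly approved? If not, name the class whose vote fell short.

Not approved — the A shares did not give the required vote.

A: 3/5 of 19224961 = 11534976.60, rounded up to 11534977; 11,534,977 required, 11,531,819 in favor — not approved.
B: 4/5 of 555957 = 444765.60, rounded up to 444766; 444,766 required, 444,770 in favor — approved.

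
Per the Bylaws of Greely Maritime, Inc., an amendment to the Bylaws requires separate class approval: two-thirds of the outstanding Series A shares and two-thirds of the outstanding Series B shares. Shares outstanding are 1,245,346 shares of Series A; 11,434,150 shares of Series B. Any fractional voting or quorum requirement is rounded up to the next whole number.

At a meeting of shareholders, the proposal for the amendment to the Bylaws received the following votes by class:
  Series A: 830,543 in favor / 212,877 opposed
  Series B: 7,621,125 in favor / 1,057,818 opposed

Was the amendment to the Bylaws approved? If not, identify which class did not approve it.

Series A: 2/3 of 1245346 = 830230.67, rounded up to 830231; 830,231 required, 830,543 in favor — approved.
Series B: 2/3 of 11434150 = 7622766.67, rounded up to 7622767; 7,622,767 required, 7,621,125 in favor — not approved.

Not approved — the Series B shares did not give the required vote.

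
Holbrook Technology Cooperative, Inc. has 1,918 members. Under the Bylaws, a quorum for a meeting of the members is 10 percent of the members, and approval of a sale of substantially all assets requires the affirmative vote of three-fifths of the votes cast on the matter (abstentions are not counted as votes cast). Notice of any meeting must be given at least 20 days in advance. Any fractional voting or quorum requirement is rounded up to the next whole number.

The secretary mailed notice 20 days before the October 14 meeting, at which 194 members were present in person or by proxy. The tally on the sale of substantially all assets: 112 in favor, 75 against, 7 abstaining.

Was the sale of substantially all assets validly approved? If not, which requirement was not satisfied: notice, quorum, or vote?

Notice: 20 days given; 20 required. Satisfied.
Quorum: 10% of 1,918 = 191.80, rounded up to 192; 194 present. Satisfied.
Vote: requires three-fifths of the votes cast (194 − 7 abstaining = 187); 3/5 of 187 = 112.20, rounded up to 113, so 113 needed; 112 in favor. Not satisfied.

Invalid — vote requirement not satisfied.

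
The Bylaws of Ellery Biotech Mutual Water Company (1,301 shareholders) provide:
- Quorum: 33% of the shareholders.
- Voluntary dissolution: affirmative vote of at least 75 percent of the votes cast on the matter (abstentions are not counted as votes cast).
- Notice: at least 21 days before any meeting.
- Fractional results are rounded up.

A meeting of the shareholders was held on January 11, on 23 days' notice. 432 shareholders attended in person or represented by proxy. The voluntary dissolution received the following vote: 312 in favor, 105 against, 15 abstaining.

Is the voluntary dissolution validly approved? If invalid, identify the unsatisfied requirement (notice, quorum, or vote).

Invalid — vote requirement not satisfied.

Notice: 23 days given; 21 required. Satisfied.
Quorum: 33% of 1,301 = 429.33, rounded up to 430; 432 present. Satisfied.
Vote: requires three-fourths of the votes cast (432 − 15 abstaining = 417); 3/4 of 417 = 312.75, rounded up to 313, so 313 needed; 312 in favor. Not satisfied.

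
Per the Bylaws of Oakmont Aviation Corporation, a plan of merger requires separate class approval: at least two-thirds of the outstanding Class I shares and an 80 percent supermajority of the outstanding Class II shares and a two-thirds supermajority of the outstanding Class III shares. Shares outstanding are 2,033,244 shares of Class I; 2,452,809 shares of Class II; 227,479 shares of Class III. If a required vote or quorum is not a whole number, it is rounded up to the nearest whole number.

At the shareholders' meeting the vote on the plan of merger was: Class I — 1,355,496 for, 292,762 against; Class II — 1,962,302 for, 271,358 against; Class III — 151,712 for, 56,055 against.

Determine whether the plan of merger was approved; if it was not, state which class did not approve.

Approved — every class gave the required vote.

Class I: 2/3 of 2033244 = 1355496; 1,355,496 required, 1,355,496 in favor — approved.
Class II: 4/5 of 2452809 = 1962247.20, rounded up to 1962248; 1,962,248 required, 1,962,302 in favor — approved.
Class III: 2/3 of 227479 = 151652.67, rounded up to 151653; 151,653 required, 151,712 in favor — approved.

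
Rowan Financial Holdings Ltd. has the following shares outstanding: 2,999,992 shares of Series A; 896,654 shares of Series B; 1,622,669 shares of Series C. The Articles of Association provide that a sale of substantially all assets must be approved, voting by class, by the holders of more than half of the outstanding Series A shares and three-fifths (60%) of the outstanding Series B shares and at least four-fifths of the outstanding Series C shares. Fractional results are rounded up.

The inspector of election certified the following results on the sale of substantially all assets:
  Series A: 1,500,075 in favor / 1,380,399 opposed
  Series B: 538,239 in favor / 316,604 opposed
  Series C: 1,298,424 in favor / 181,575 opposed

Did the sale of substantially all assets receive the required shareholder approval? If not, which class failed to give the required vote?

Approved — every class gave the required vote.

Series A: a majority of 2999992 is 1499997; 1,499,997 required, 1,500,075 in favor — approved.
Series B: 3/5 of 896654 = 537992.40, rounded up to 537993; 537,993 required, 538,239 in favor — approved.
Series C: 4/5 of 1622669 = 1298135.20, rounded up to 1298136; 1,298,136 required, 1,298,424 in favor — approved.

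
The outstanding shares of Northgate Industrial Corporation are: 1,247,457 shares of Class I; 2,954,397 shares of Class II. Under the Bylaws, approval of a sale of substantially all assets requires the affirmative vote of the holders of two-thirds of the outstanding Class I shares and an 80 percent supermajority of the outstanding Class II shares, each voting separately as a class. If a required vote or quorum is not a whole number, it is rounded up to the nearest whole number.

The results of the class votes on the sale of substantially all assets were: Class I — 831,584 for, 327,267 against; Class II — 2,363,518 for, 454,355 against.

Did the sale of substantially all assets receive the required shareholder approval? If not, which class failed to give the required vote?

Not approved — the Class I shares did not give the required vote.

Class I: 2/3 of 1247457 = 831638; 831,638 required, 831,584 in favor — not approved.
Class II: 4/5 of 2954397 = 2363517.60, rounded up to 2363518; 2,363,518 required, 2,363,518 in favor — approved.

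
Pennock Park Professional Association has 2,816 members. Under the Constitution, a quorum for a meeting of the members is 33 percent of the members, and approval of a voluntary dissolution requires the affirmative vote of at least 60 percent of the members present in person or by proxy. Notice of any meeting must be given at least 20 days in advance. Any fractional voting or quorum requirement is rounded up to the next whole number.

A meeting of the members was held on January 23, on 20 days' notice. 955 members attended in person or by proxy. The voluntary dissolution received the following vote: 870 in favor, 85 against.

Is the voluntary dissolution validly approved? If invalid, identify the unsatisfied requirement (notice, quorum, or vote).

Valid — all requirements satisfied.

Notice: 20 days given; 20 required. Satisfied.
Quorum: 33% of 2,816 = 929.28, rounded up to 930; 955 present. Satisfied.
Vote: requires three-fifths of those present (955); 3/5 of 955 = 573, so 573 needed; 870 in favor. Satisfied.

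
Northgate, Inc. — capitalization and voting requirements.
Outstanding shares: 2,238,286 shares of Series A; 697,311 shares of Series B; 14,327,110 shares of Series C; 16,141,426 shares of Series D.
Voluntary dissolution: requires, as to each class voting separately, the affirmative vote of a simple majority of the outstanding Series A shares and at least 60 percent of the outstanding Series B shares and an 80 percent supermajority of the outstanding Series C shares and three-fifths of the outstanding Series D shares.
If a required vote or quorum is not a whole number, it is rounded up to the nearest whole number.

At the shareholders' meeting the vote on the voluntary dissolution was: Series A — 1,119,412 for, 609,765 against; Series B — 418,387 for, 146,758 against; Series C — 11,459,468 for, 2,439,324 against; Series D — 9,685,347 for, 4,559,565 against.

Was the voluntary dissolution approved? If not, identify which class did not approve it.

Not approved — the Series C shares did not give the required vote.

Series A: a majority of 2238286 is 1119144; 1,119,144 required, 1,119,412 in favor — approved.
Series B: 3/5 of 697311 = 418386.60, rounded up to 418387; 418,387 required, 418,387 in favor — approved.
Series C: 4/5 of 14327110 = 11461688; 11,461,688 required, 11,459,468 in favor — not approved.
Series D: 3/5 of 16141426 = 9684855.60, rounded up to 9684856; 9,684,856 required, 9,685,347 in favor — approved.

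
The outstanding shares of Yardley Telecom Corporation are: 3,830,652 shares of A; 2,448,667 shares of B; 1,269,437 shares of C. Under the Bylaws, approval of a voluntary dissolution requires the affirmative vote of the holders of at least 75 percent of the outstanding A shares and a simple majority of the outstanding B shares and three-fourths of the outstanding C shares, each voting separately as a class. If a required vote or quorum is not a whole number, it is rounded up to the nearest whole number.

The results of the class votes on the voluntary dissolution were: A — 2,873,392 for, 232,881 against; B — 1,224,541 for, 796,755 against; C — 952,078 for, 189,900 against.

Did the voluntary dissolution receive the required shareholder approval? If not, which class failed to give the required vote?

Approved — every class gave the required vote.

A: 3/4 of 3830652 = 2872989; 2,872,989 required, 2,873,392 in favor — approved.
B: a majority of 2448667 is 1224334; 1,224,334 required, 1,224,541 in favor — approved.
C: 3/4 of 1269437 = 952077.75, rounded up to 952078; 952,078 required, 952,078 in favor — approved.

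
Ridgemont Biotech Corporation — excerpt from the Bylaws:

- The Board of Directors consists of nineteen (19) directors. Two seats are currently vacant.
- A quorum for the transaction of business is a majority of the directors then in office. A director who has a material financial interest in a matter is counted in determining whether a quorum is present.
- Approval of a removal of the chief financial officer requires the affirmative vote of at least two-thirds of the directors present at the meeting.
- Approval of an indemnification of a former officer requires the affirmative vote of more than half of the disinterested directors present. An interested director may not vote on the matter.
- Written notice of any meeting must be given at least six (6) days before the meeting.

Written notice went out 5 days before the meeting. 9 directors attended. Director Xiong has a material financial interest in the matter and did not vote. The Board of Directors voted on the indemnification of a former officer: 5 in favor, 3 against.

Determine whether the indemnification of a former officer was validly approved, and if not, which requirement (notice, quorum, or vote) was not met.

Invalid — notice requirement not satisfied.

Notice: 5 days given; 6 required (5 < 6). Not satisfied.
Quorum: 9 present (interested directors count toward quorum); quorum is 9. Satisfied.
Vote: the indemnification of a former officer requires a majority of the disinterested directors present (9 − 1 = 8). A majority of 8 is 5, so 5 affirmative votes are needed; 5 voted in favor. Satisfied.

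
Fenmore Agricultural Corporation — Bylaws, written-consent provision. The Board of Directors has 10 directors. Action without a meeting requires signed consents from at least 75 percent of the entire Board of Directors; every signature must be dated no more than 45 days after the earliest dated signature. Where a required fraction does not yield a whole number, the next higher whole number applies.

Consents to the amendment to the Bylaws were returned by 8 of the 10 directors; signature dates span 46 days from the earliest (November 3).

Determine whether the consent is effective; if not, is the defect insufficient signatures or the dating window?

Signatures required: at least 75 percent of 10 — 3/4 of 10 = 7.50, rounded up to 8, so 8 needed; 8 signed. Sufficient.
Dating window: the latest signature is 46 days after the earliest; the limit is 45 days. Outside the window.

Not effective — dating-window requirement not satisfied.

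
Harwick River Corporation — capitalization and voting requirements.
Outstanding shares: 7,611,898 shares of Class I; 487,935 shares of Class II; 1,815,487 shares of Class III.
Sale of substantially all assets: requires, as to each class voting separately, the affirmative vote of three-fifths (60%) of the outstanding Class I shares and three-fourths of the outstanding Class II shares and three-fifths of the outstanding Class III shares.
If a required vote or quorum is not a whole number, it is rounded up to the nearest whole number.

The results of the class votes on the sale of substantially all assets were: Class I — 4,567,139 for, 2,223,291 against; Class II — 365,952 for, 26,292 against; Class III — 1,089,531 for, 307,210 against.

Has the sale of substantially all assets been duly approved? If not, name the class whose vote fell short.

Class I: 3/5 of 7611898 = 4567138.80, rounded up to 4567139; 4,567,139 required, 4,567,139 in favor — approved.
Class II: 3/4 of 487935 = 365951.25, rounded up to 365952; 365,952 required, 365,952 in favor — approved.
Class III: 3/5 of 1815487 = 1089292.20, rounded up to 1089293; 1,089,293 required, 1,089,531 in favor — approved.

Approved — every class gave the required vote.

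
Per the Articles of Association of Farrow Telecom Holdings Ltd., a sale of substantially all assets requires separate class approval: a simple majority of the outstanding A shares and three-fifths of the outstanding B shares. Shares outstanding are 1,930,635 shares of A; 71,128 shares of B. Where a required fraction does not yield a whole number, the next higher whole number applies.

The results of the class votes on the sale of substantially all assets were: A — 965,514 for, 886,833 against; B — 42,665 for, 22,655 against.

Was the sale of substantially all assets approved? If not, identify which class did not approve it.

Not approved — the B shares did not give the required vote.

A: a majority of 1930635 is 965318; 965,318 required, 965,514 in favor — approved.
B: 3/5 of 71128 = 42676.80, rounded up to 42677; 42,677 required, 42,665 in favor — not approved.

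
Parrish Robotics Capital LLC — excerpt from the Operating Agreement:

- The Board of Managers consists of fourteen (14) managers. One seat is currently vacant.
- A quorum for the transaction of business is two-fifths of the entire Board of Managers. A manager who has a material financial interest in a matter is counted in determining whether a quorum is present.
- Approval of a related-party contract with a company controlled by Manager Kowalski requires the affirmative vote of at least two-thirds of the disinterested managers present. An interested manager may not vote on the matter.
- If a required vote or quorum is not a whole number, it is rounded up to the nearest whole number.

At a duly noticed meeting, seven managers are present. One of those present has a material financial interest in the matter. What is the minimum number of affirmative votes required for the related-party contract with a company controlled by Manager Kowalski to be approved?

4

The related-party contract with a company controlled by Manager Kowalski requires two-thirds of the disinterested managers present (7 − 1 = 6).
2/3 of 6 = 4.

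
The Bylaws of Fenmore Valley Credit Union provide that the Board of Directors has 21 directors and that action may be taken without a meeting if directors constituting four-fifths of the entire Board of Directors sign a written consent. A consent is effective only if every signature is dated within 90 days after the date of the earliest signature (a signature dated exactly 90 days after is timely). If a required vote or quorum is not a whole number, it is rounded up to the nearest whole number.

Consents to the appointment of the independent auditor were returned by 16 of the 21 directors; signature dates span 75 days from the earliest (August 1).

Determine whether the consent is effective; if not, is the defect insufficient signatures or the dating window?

Signatures required: four-fifths of 21 — 4/5 of 21 = 16.80, rounded up to 17, so 17 needed; 16 signed. Insufficient.
Dating window: the latest signature is 75 days after the earliest; the limit is 90 days. Within the window.

Not effective — insufficient signatures.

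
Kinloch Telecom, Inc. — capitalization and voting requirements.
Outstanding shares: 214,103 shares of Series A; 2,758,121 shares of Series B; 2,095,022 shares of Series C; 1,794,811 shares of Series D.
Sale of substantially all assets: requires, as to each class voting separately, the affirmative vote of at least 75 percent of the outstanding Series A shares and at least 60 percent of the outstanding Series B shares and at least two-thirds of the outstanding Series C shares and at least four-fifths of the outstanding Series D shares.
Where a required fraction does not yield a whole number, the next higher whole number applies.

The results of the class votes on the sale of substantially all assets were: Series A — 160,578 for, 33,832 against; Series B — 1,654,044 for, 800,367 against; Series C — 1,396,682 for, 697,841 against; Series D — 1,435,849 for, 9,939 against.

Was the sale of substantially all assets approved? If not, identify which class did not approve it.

Series A: 3/4 of 214103 = 160577.25, rounded up to 160578; 160,578 required, 160,578 in favor — approved.
Series B: 3/5 of 2758121 = 1654872.60, rounded up to 1654873; 1,654,873 required, 1,654,044 in favor — not approved.
Series C: 2/3 of 2095022 = 1396681.33, rounded up to 1396682; 1,396,682 required, 1,396,682 in favor — approved.
Series D: 4/5 of 1794811 = 1435848.80, rounded up to 1435849; 1,435,849 required, 1,435,849 in favor — approved.

Not approved — the Series B shares did not give the required vote.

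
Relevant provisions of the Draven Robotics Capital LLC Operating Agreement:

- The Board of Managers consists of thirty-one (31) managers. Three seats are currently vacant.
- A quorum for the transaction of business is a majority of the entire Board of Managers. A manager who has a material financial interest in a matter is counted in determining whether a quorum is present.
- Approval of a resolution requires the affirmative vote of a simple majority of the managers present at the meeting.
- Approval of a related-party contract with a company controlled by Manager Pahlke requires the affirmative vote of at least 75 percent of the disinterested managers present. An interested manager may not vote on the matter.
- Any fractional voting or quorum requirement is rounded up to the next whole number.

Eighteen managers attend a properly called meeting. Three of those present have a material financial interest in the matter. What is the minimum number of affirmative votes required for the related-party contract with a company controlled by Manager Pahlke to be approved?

12

The related-party contract with a company controlled by Manager Pahlke requires three-fourths of the disinterested managers present (18 − 3 = 15).
3/4 of 15 = 11.25, rounded up to 12.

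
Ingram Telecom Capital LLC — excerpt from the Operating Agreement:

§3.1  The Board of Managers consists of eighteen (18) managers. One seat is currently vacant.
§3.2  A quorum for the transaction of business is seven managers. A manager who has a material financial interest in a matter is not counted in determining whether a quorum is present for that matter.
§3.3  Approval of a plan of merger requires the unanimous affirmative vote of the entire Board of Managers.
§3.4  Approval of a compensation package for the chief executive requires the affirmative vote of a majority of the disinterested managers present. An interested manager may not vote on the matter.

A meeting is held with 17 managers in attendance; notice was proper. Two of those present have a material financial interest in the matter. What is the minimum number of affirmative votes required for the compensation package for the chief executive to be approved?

The compensation package for the chief executive requires a majority of the disinterested managers present (17 − 2 = 15).
A majority of 15 is 8.

8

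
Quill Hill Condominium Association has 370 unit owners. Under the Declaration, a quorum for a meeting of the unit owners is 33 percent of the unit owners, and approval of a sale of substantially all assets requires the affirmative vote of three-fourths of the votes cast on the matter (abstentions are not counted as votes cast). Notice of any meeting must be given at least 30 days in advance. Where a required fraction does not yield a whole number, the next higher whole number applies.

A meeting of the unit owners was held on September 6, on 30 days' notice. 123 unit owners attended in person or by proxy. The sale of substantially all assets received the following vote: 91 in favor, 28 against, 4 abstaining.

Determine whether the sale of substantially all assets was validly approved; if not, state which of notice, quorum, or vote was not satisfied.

Valid — all requirements satisfied.

Notice: 30 days given; 30 required. Satisfied.
Quorum: 33% of 370 = 122.10, rounded up to 123; 123 present. Satisfied.
Vote: requires three-fourths of the votes cast (123 − 4 abstaining = 119); 3/4 of 119 = 89.25, rounded up to 90, so 90 needed; 91 in favor. Satisfied.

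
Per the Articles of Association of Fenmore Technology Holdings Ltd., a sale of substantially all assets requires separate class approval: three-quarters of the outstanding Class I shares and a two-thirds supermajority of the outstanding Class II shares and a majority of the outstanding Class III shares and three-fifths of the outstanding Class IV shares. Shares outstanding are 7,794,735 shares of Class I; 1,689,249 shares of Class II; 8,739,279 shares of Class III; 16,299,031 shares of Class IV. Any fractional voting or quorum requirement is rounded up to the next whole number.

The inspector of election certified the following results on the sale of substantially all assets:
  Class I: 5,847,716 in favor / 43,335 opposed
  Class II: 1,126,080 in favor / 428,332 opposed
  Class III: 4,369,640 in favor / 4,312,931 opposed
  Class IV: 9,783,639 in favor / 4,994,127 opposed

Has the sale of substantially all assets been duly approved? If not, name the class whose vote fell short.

Class I: 3/4 of 7794735 = 5846051.25, rounded up to 5846052; 5,846,052 required, 5,847,716 in favor — approved.
Class II: 2/3 of 1689249 = 1126166; 1,126,166 required, 1,126,080 in favor — not approved.
Class III: a majority of 8739279 is 4369640; 4,369,640 required, 4,369,640 in favor — approved.
Class IV: 3/5 of 16299031 = 9779418.60, rounded up to 9779419; 9,779,419 required, 9,783,639 in favor — approved.

Not approved — the Class II shares did not give the required vote.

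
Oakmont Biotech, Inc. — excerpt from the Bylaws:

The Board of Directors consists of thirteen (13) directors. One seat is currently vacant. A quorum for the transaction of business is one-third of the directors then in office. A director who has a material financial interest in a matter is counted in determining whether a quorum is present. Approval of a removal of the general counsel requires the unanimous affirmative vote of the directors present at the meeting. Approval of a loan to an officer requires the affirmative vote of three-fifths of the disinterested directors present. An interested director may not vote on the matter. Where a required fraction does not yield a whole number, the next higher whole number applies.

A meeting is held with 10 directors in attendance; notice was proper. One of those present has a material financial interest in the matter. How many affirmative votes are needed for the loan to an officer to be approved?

The loan to an officer requires three-fifths of the disinterested directors present (10 − 1 = 9).
3/5 of 9 = 5.40, rounded up to 6.

6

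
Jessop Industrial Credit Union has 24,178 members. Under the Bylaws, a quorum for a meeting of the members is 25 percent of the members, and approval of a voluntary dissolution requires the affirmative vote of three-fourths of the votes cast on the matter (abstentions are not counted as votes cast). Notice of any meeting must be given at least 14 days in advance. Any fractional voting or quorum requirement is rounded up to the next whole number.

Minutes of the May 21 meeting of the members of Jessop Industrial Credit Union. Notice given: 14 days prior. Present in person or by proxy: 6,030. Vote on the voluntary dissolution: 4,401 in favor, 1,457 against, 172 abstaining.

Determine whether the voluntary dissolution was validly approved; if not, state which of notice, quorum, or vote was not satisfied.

Invalid — quorum requirement not satisfied.

Notice: 14 days given; 14 required. Satisfied.
Quorum: 25% of 24,178 = 6,044.50, rounded up to 6,045; 6,030 present. Not satisfied.
Vote: requires three-fourths of the votes cast (6,030 − 172 abstaining = 5,858); 3/4 of 5858 = 4393.50, rounded up to 4394, so 4,394 needed; 4,401 in favor. Satisfied.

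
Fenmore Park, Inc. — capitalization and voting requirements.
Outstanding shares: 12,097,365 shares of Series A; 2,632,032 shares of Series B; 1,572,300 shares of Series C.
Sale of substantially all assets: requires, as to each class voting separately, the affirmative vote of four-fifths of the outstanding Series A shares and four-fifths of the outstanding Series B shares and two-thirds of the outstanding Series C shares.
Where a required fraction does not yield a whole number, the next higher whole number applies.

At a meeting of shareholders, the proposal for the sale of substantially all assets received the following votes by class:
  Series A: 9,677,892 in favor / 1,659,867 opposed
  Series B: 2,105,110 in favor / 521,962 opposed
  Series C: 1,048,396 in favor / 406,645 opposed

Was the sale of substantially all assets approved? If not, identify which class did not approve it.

Series A: 4/5 of 12097365 = 9677892; 9,677,892 required, 9,677,892 in favor — approved.
Series B: 4/5 of 2632032 = 2105625.60, rounded up to 2105626; 2,105,626 required, 2,105,110 in favor — not approved.
Series C: 2/3 of 1572300 = 1048200; 1,048,200 required, 1,048,396 in favor — approved.

Not approved — the Series B shares did not give the required vote.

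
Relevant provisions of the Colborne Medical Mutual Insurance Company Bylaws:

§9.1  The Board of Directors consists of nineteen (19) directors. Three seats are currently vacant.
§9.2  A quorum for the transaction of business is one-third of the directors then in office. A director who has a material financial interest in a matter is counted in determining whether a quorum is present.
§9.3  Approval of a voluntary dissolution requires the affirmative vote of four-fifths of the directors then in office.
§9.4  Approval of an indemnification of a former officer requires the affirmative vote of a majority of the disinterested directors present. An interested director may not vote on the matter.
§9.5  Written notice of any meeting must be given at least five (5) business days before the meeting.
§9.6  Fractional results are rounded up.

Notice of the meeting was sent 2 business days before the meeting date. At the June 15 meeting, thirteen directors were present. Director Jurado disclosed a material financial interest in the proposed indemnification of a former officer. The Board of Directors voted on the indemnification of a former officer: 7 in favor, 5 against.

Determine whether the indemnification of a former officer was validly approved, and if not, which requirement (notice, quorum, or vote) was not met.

Notice: 2 business days given; 5 required (2 < 5). Not satisfied.
Quorum: 13 present (interested directors count toward quorum); quorum is 6. Satisfied.
Vote: the indemnification of a former officer requires a majority of the disinterested directors present (13 − 1 = 12). A majority of 12 is 7, so 7 affirmative votes are needed; 7 voted in favor. Satisfied.

Invalid — notice requirement not satisfied.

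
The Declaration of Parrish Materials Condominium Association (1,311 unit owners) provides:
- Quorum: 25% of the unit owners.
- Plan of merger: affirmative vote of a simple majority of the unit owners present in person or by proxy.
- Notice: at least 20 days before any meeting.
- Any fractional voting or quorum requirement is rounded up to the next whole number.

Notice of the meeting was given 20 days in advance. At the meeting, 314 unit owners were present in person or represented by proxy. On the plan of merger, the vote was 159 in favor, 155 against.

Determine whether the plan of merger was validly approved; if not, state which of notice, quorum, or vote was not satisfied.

Invalid — quorum requirement not satisfied.

Notice: 20 days given; 20 required. Satisfied.
Quorum: 25% of 1,311 = 327.75, rounded up to 328; 314 present. Not satisfied.
Vote: requires a majority of those present (314); a majority of 314 is 158, so 158 needed; 159 in favor. Satisfied.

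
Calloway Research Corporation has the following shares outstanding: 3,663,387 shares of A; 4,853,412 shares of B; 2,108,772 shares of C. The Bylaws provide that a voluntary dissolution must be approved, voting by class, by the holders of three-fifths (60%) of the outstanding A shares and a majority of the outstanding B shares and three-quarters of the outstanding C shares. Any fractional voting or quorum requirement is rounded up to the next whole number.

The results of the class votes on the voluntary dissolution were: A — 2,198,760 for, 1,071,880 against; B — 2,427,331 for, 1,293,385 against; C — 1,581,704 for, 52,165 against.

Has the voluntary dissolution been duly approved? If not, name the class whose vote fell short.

Approved — every class gave the required vote.

A: 3/5 of 3663387 = 2198032.20, rounded up to 2198033; 2,198,033 required, 2,198,760 in favor — approved.
B: a majority of 4853412 is 2426707; 2,426,707 required, 2,427,331 in favor — approved.
C: 3/4 of 2108772 = 1581579; 1,581,579 required, 1,581,704 in favor — approved.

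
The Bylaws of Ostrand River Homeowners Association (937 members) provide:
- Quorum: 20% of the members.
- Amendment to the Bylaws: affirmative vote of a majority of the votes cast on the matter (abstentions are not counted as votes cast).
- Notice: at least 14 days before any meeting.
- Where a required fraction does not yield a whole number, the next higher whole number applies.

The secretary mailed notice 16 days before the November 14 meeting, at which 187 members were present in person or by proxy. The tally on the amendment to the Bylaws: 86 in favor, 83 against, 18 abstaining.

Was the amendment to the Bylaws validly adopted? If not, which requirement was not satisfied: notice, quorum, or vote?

Invalid — quorum requirement not satisfied.

Notice: 16 days given; 14 required. Satisfied.
Quorum: 20% of 937 = 187.40, rounded up to 188; 187 present. Not satisfied.
Vote: requires a majority of the votes cast (187 − 18 abstaining = 169); a majority of 169 is 85, so 85 needed; 86 in favor. Satisfied.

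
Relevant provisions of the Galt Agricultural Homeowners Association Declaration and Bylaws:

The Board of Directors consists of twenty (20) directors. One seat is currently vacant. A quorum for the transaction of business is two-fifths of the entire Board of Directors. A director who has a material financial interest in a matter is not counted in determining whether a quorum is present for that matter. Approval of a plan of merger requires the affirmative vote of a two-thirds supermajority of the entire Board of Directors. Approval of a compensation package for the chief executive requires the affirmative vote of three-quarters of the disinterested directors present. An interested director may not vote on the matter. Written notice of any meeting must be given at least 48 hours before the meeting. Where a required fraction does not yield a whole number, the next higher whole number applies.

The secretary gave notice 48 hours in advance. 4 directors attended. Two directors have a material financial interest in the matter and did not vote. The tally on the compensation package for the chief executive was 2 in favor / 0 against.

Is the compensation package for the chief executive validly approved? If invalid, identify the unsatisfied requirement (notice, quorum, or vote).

Invalid — quorum requirement not satisfied.

Notice: 48 hours given; 48 required (48 ≥ 48). Satisfied.
Quorum: 4 present, but the 2 interested directors do not count, leaving 2. Quorum is 8. Not satisfied.
Vote: the compensation package for the chief executive requires three-fourths of the disinterested directors present (4 − 2 = 2). 3/4 of 2 = 1.50, rounded up to 2, so 2 affirmative votes are needed; 2 voted in favor. Satisfied. (Moot — without a quorum no business can be validly transacted.)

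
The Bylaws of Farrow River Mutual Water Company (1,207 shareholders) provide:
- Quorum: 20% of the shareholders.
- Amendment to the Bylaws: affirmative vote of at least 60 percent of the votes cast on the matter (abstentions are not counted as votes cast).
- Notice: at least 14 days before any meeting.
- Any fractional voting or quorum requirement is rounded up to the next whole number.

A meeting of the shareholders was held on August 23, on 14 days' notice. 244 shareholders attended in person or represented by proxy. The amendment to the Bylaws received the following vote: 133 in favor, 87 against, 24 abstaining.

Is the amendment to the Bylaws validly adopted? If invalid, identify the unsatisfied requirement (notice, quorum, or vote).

Notice: 14 days given; 14 required. Satisfied.
Quorum: 20% of 1,207 = 241.40, rounded up to 242; 244 present. Satisfied.
Vote: requires three-fifths of the votes cast (244 − 24 abstaining = 220); 3/5 of 220 = 132, so 132 needed; 133 in favor. Satisfied.

Valid — all requirements satisfied.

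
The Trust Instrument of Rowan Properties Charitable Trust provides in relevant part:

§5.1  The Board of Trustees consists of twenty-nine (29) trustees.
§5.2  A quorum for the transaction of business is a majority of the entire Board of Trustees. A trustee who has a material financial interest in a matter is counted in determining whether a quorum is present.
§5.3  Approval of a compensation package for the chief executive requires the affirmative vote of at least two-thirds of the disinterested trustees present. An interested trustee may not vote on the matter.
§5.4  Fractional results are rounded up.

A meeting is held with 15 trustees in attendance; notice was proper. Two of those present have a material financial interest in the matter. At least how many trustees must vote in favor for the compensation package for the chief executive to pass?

The compensation package for the chief executive requires two-thirds of the disinterested trustees present (15 − 2 = 13).
2/3 of 13 = 8.67, rounded up to 9.

9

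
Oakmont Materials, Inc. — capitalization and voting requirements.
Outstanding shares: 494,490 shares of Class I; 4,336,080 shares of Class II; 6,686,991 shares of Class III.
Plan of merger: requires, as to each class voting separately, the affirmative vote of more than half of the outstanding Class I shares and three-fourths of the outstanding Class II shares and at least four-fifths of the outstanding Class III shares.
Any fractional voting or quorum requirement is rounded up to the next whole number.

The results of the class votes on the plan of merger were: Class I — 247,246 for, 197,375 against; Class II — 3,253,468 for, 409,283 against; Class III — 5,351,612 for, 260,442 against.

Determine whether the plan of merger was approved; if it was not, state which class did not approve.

Approved — every class gave the required vote.

Class I: a majority of 494490 is 247246; 247,246 required, 247,246 in favor — approved.
Class II: 3/4 of 4336080 = 3252060; 3,252,060 required, 3,253,468 in favor — approved.
Class III: 4/5 of 6686991 = 5349592.80, rounded up to 5349593; 5,349,593 required, 5,351,612 in favor — approved.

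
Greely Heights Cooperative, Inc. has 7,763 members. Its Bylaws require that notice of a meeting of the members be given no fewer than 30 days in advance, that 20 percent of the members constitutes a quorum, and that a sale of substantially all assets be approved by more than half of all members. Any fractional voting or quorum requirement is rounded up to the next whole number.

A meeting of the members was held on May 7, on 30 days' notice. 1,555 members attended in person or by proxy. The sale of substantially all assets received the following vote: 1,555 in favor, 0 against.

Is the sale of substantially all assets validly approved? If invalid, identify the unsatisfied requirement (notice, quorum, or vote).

Invalid — vote requirement not satisfied.

Notice: 30 days given; 30 required. Satisfied.
Quorum: 20% of 7,763 = 1,552.60, rounded up to 1,553; 1,555 present. Satisfied.
Vote: requires a majority of all members (7,763); a majority of 7763 is 3882, so 3,882 needed; 1,555 in favor. Not satisfied.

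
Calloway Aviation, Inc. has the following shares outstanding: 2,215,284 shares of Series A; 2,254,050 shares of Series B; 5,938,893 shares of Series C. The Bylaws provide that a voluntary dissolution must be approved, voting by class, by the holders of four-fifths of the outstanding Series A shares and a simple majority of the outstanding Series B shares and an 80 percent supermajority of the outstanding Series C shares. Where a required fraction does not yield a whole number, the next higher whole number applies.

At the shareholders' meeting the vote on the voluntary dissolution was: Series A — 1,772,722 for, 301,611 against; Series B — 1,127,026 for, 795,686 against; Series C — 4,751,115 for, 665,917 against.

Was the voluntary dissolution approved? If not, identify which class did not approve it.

Series A: 4/5 of 2215284 = 1772227.20, rounded up to 1772228; 1,772,228 required, 1,772,722 in favor — approved.
Series B: a majority of 2254050 is 1127026; 1,127,026 required, 1,127,026 in favor — approved.
Series C: 4/5 of 5938893 = 4751114.40, rounded up to 4751115; 4,751,115 required, 4,751,115 in favor — approved.

Approved — every class gave the required vote.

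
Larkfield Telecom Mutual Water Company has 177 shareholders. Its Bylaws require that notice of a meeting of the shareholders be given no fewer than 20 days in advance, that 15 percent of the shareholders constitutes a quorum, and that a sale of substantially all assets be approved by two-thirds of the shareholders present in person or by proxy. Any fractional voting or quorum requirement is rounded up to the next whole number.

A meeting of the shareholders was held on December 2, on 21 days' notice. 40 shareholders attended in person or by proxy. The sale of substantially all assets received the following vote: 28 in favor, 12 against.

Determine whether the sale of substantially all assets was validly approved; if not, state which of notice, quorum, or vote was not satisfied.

Notice: 21 days given; 20 required. Satisfied.
Quorum: 15% of 177 = 26.55, rounded up to 27; 40 present. Satisfied.
Vote: requires two-thirds of those present (40); 2/3 of 40 = 26.67, rounded up to 27, so 27 needed; 28 in favor. Satisfied.

Valid — all requirements satisfied.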